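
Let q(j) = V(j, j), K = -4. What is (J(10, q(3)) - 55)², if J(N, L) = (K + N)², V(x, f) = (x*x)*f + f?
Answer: 361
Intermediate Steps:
V(x, f) = f + f*x² (V(x, f) = x²*f + f = f*x² + f = f + f*x²)
q(j) = j*(1 + j²)
J(N, L) = (-4 + N)²
(J(10, q(3)) - 55)² = ((-4 + 10)² - 55)² = (6² - 55)² = (36 - 55)² = (-19)² = 361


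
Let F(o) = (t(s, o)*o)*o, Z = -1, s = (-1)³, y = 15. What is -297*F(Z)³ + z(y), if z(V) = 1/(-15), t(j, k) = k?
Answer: 4454/15 ≈ 296.93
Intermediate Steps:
s = -1
z(V) = -1/15
F(o) = o³ (F(o) = (o*o)*o = o²*o = o³)
-297*F(Z)³ + z(y) = -297*((-1)³)³ - 1/15 = -297*(-1)³ - 1/15 = -297*(-1) - 1/15 = 297 - 1/15 = 4454/15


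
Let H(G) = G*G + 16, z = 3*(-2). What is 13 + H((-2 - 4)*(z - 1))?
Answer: 1793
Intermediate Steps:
z = -6
H(G) = 16 + G² (H(G) = G² + 16 = 16 + G²)
13 + H((-2 - 4)*(z - 1)) = 13 + (16 + ((-2 - 4)*(-6 - 1))²) = 13 + (16 + (-6*(-7))²) = 13 + (16 + 42²) = 13 + (16 + 1764) = 13 + 1780 = 1793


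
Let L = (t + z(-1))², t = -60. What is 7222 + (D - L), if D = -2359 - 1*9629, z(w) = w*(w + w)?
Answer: -8130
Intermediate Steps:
z(w) = 2*w² (z(w) = w*(2*w) = 2*w²)
D = -11988 (D = -2359 - 9629 = -11988)
L = 3364 (L = (-60 + 2*(-1)²)² = (-60 + 2*1)² = (-60 + 2)² = (-58)² = 3364)
7222 + (D - L) = 7222 + (-11988 - 1*3364) = 7222 + (-11988 - 3364) = 7222 - 15352 = -8130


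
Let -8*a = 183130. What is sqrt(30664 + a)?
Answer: sqrt(31091)/2 ≈ 88.163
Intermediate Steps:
a = -91565/4 (a = -1/8*183130 = -91565/4 ≈ -22891.)
sqrt(30664 + a) = sqrt(30664 - 91565/4) = sqrt(31091/4) = sqrt(31091)/2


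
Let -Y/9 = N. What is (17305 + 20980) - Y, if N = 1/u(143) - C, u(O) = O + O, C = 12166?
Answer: -20365765/286 ≈ -71209.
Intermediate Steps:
u(O) = 2*O
N = -3479475/286 (N = 1/(2*143) - 1*12166 = 1/286 - 12166 = -3479475/286 ≈ -12166.)
Y = 31315275/286 (Y = -9*(-3479475/286) = 31315275/286 ≈ 1.0949e+5)
(17305 + 20980) - Y = (17305 + 20980) - 1*31315275/286 = 38285 - 31315275/286 = -20365765/286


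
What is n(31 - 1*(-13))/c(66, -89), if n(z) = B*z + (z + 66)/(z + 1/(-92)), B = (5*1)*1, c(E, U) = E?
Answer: 40930/12141 ≈ 3.3712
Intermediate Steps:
B = 5 (B = 5*1 = 5)
n(z) = 5*z + (66 + z)/(-1/92 + z) (n(z) = 5*z + (z + 66)/(z + 1/(-92)) = 5*z + (66 + z)/(z - 1/92) = 5*z + (66 + z)/(-1/92 + z))
n(31 - 1*(-13))/c(66, -89) = ((6072 + 87*(31 - 1*(-13)) + 460*(31 - 1*(-13))²)/(-1 + 92*(31 - 1*(-13))))/66 = ((6072 + 87*(31 + 13) + 460*(31 + 13)²)/(-1 + 92*(31 + 13)))*(1/66) = ((6072 + 87*44 + 460*44²)/(-1 + 92*44))*(1/66) = ((6072 + 3828 + 460*1936)/(-1 + 4048))*(1/66) = ((6072 + 3828 + 890560)/4047)*(1/66) = ((1/4047)*900460)*(1/66) = (900460/4047)*(1/66) = 40930/12141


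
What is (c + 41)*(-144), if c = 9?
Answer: -7200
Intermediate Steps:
(c + 41)*(-144) = (9 + 41)*(-144) = 50*(-144) = -7200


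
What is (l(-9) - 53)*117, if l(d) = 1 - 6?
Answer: -6786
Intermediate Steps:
l(d) = -5
(l(-9) - 53)*117 = (-5 - 53)*117 = -58*117 = -6786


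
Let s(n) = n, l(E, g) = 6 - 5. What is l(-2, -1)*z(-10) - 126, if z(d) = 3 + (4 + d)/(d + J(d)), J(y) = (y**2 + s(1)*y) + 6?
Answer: -5292/43 ≈ -123.07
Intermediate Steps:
l(E, g) = 1
J(y) = 6 + y + y**2 (J(y) = (y**2 + 1*y) + 6 = (y**2 + y) + 6 = (y + y**2) + 6 = 6 + y + y**2)
z(d) = 3 + (4 + d)/(6 + d**2 + 2*d) (z(d) = 3 + (4 + d)/(d + (6 + d + d**2)) = 3 + (4 + d)/(6 + d**2 + 2*d))
l(-2, -1)*z(-10) - 126 = 1*((22 + 3*(-10)**2 + 7*(-10))/(6 + (-10)**2 + 2*(-10))) - 126 = 1*((22 + 3*100 - 70)/(6 + 100 - 20)) - 126 = 1*((22 + 300 - 70)/86) - 126 = 1*((1/86)*252) - 126 = 1*(126/43) - 126 = 126/43 - 126 = -5292/43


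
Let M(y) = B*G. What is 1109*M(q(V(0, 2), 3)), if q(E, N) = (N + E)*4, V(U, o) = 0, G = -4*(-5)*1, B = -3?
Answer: -66540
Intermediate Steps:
G = 20 (G = 20*1 = 20)
q(E, N) = 4*E + 4*N (q(E, N) = (E + N)*4 = 4*E + 4*N)
M(y) = -60 (M(y) = -3*20 = -60)
1109*M(q(V(0, 2), 3)) = 1109*(-60) = -66540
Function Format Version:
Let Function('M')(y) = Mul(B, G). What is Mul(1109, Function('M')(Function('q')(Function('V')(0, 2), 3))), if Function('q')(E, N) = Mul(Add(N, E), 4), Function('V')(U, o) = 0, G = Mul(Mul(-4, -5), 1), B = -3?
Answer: -66540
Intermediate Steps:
G = 20 (G = Mul(20, 1) = 20)
Function('q')(E, N) = Add(Mul(4, E), Mul(4, N)) (Function('q')(E, N) = Mul(Add(E, N), 4) = Add(Mul(4, E), Mul(4, N)))
Function('M')(y) = -60 (Function('M')(y) = Mul(-3, 20) = -60)
Mul(1109, Function('M')(Function('q')(Function('V')(0, 2), 3))) = Mul(1109, -60) = -66540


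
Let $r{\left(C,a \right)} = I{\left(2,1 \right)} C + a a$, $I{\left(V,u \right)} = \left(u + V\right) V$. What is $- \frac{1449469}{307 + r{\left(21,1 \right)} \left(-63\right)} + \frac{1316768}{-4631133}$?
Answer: $\frac{6702552505385}{35631937302} \approx 188.11$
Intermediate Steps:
$I{\left(V,u \right)} = V \left(V + u\right)$ ($I{\left(V,u \right)} = \left(V + u\right) V = V \left(V + u\right)$)
$r{\left(C,a \right)} = a^{2} + 6 C$ ($r{\left(C,a \right)} = 2 \left(2 + 1\right) C + a a = 2 \cdot 3 C + a^{2} = 6 C + a^{2} = a^{2} + 6 C$)
$- \frac{1449469}{307 + r{\left(21,1 \right)} \left(-63\right)} + \frac{1316768}{-4631133} = - \frac{1449469}{307 + \left(1^{2} + 6 \cdot 21\right) \left(-63\right)} + \frac{1316768}{-4631133} = - \frac{1449469}{307 + \left(1 + 126\right) \left(-63\right)} + 1316768 \left(- \frac{1}{4631133}\right) = - \frac{1449469}{307 + 127 \left(-63\right)} - \frac{1316768}{4631133} = - \frac{1449469}{307 - 8001} - \frac{1316768}{4631133} = - \frac{1449469}{-7694} - \frac{1316768}{4631133} = \left(-1449469\right) \left(- \frac{1}{7694}\right) - \frac{1316768}{4631133} = \frac{1449469}{7694} - \frac{1316768}{4631133} = \frac{6702552505385}{35631937302}$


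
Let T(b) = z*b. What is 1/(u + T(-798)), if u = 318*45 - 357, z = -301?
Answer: 1/254151 ≈ 3.9347e-6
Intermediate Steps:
T(b) = -301*b
u = 13953 (u = 14310 - 357 = 13953)
1/(u + T(-798)) = 1/(13953 - 301*(-798)) = 1/(13953 + 240198) = 1/254151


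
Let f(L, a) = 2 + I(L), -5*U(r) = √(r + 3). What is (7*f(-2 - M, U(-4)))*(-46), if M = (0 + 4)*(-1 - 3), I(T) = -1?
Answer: -322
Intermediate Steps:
M = -16 (M = 4*(-4) = -16)
U(r) = -√(3 + r)/5 (U(r) = -√(r + 3)/5 = -√(3 + r)/5)
f(L, a) = 1 (f(L, a) = 2 - 1 = 1)
(7*f(-2 - M, U(-4)))*(-46) = (7*1)*(-46) = 7*(-46) = -322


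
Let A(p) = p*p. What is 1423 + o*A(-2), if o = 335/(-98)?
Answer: 69057/49 ≈ 1409.3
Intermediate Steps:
A(p) = p²
o = -335/98 (o = 335*(-1/98) = -335/98 ≈ -3.4184)
1423 + o*A(-2) = 1423 - 335/98*(-2)² = 1423 - 335/98*4 = 1423 - 670/49 = 69057/49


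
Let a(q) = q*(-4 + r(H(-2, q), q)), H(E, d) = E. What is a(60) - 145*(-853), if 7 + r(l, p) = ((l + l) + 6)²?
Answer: 123265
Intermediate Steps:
r(l, p) = -7 + (6 + 2*l)² (r(l, p) = -7 + ((l + l) + 6)² = -7 + (2*l + 6)² = -7 + (6 + 2*l)²)
a(q) = -7*q (a(q) = q*(-4 + (-7 + 4*(3 - 2)²)) = q*(-4 + (-7 + 4*1²)) = q*(-4 + (-7 + 4*1)) = q*(-4 + (-7 + 4)) = q*(-4 - 3) = q*(-7) = -7*q)
a(60) - 145*(-853) = -7*60 - 145*(-853) = -420 + 123685 = 123265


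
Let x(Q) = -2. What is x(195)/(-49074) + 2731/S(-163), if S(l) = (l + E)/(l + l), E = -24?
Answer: 21845438509/4588419 ≈ 4761.0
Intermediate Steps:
S(l) = (-24 + l)/(2*l) (S(l) = (l - 24)/(l + l) = (-24 + l)/((2*l)) = (-24 + l)*(1/(2*l)) = (-24 + l)/(2*l))
x(195)/(-49074) + 2731/S(-163) = -2/(-49074) + 2731/(((1/2)*(-24 - 163)/(-163))) = -2*(-1/49074) + 2731/(((1/2)*(-1/163)*(-187))) = 1/24537 + 2731/(187/326) = 1/24537 + 2731*(326/187) = 1/24537 + 890306/187 = 21845438509/4588419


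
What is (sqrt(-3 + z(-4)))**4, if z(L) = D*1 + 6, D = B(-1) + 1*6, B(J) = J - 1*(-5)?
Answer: 169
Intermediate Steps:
B(J) = 5 + J (B(J) = J + 5 = 5 + J)
D = 10 (D = (5 - 1) + 1*6 = 4 + 6 = 10)
z(L) = 16 (z(L) = 10*1 + 6 = 10 + 6 = 16)
(sqrt(-3 + z(-4)))**4 = (sqrt(-3 + 16))**4 = (sqrt(13))**4 = 169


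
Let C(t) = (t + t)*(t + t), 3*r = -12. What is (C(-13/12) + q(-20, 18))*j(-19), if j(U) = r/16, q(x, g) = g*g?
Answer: -11833/144 ≈ -82.174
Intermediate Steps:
r = -4 (r = (⅓)*(-12) = -4)
q(x, g) = g²
j(U) = -¼ (j(U) = -4/16 = -4*1/16 = -¼)
C(t) = 4*t² (C(t) = (2*t)*(2*t) = 4*t²)
(C(-13/12) + q(-20, 18))*j(-19) = (4*(-13/12)² + 18²)*(-¼) = (4*(-13*1/12)² + 324)*(-¼) = (4*(-13/12)² + 324)*(-¼) = (4*(169/144) + 324)*(-¼) = (169/36 + 324)*(-¼) = (11833/36)*(-¼) = -11833/144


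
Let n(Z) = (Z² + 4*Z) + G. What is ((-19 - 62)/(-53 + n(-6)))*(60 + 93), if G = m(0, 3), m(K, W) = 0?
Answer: 12393/41 ≈ 302.27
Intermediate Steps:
G = 0
n(Z) = Z² + 4*Z (n(Z) = (Z² + 4*Z) + 0 = Z² + 4*Z)
((-19 - 62)/(-53 + n(-6)))*(60 + 93) = ((-19 - 62)/(-53 - 6*(4 - 6)))*(60 + 93) = -81/(-53 - 6*(-2))*153 = -81/(-53 + 12)*153 = -81/(-41)*153 = -81*(-1/41)*153 = (81/41)*153 = 12393/41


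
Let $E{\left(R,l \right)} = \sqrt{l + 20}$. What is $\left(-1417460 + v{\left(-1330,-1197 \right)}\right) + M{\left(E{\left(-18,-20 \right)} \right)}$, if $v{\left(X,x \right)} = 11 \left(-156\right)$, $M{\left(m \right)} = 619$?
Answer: $-1418557$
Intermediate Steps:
$E{\left(R,l \right)} = \sqrt{20 + l}$
$v{\left(X,x \right)} = -1716$
$\left(-1417460 + v{\left(-1330,-1197 \right)}\right) + M{\left(E{\left(-18,-20 \right)} \right)} = \left(-1417460 - 1716\right) + 619 = -1419176 + 619 = -1418557$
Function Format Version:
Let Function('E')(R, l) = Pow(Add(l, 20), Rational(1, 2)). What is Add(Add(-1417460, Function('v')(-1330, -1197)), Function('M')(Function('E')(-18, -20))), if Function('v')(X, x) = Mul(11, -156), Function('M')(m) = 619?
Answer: -1418557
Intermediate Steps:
Function('E')(R, l) = Pow(Add(20, l), Rational(1, 2))
Function('v')(X, x) = -1716
Add(Add(-1417460, Function('v')(-1330, -1197)), Function('M')(Function('E')(-18, -20))) = Add(Add(-1417460, -1716), 619) = Add(-1419176, 619) = -1418557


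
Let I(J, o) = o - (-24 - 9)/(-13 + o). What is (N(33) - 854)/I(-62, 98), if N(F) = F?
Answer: -69785/8363 ≈ -8.3445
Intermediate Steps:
I(J, o) = o + 33/(-13 + o) (I(J, o) = o - (-33)/(-13 + o) = o + 33/(-13 + o))
(N(33) - 854)/I(-62, 98) = (33 - 854)/(((33 + 98² - 13*98)/(-13 + 98))) = -821*85/(33 + 9604 - 1274) = -821/((1/85)*8363) = -821/8363/85 = -821*85/8363 = -69785/8363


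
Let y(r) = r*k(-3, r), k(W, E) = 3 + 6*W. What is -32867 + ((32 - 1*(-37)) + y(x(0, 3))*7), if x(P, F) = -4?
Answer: -32378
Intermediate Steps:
y(r) = -15*r (y(r) = r*(3 + 6*(-3)) = r*(3 - 18) = r*(-15) = -15*r)
-32867 + ((32 - 1*(-37)) + y(x(0, 3))*7) = -32867 + ((32 - 1*(-37)) - 15*(-4)*7) = -32867 + ((32 + 37) + 60*7) = -32867 + (69 + 420) = -32867 + 489 = -32378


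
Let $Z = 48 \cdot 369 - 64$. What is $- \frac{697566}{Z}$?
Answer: $- \frac{348783}{8824} \approx -39.527$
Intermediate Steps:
$Z = 17648$ ($Z = 17712 - 64 = 17648$)
$- \frac{697566}{Z} = - \frac{697566}{17648} = \left(-697566\right) \frac{1}{17648} = - \frac{348783}{8824}$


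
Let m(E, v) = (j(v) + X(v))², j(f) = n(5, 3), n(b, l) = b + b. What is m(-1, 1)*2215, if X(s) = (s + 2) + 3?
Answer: 567040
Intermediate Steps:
X(s) = 5 + s (X(s) = (2 + s) + 3 = 5 + s)
n(b, l) = 2*b
j(f) = 10 (j(f) = 2*5 = 10)
m(E, v) = (15 + v)² (m(E, v) = (10 + (5 + v))² = (15 + v)²)
m(-1, 1)*2215 = (15 + 1)²*2215 = 16²*2215 = 256*2215 = 567040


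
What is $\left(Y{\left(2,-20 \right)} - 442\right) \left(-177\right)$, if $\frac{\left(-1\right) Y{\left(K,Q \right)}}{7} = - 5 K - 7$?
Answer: $57171$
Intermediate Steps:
$Y{\left(K,Q \right)} = 49 + 35 K$ ($Y{\left(K,Q \right)} = - 7 \left(- 5 K - 7\right) = - 7 \left(-7 - 5 K\right) = 49 + 35 K$)
$\left(Y{\left(2,-20 \right)} - 442\right) \left(-177\right) = \left(\left(49 + 35 \cdot 2\right) - 442\right) \left(-177\right) = \left(\left(49 + 70\right) - 442\right) \left(-177\right) = \left(119 - 442\right) \left(-177\right) = \left(-323\right) \left(-177\right) = 57171$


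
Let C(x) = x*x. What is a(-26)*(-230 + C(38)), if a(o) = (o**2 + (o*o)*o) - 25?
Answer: -20546950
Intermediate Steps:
C(x) = x**2
a(o) = -25 + o**2 + o**3 (a(o) = (o**2 + o**2*o) - 25 = (o**2 + o**3) - 25 = -25 + o**2 + o**3)
a(-26)*(-230 + C(38)) = (-25 + (-26)**2 + (-26)**3)*(-230 + 38**2) = (-25 + 676 - 17576)*(-230 + 1444) = -16925*1214 = -20546950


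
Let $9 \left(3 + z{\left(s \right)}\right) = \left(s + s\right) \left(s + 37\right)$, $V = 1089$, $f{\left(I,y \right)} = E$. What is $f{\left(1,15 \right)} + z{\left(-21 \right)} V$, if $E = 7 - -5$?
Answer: $-84567$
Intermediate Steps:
$E = 12$ ($E = 7 + 5 = 12$)
$f{\left(I,y \right)} = 12$
$z{\left(s \right)} = -3 + \frac{2 s \left(37 + s\right)}{9}$ ($z{\left(s \right)} = -3 + \frac{\left(s + s\right) \left(s + 37\right)}{9} = -3 + \frac{2 s \left(37 + s\right)}{9}$)
$f{\left(1,15 \right)} + z{\left(-21 \right)} V = 12 + \left(-3 + \frac{2 \left(-21\right)^{2}}{9} + \frac{74}{9} \left(-21\right)\right) 1089 = 12 + \left(-3 + \frac{2}{9} \cdot 441 - \frac{518}{3}\right) 1089 = 12 + \left(-3 + 98 - \frac{518}{3}\right) 1089 = 12 - 84579 = -84567$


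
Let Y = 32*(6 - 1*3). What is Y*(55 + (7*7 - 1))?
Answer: 9888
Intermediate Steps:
Y = 96 (Y = 32*(6 - 3) = 32*3 = 96)
Y*(55 + (7*7 - 1)) = 96*(55 + (7*7 - 1)) = 96*(55 + (49 - 1)) = 96*(55 + 48) = 96*103 = 9888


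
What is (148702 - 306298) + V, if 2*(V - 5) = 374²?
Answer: -87653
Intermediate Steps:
V = 69943 (V = 5 + (½)*374² = 5 + (½)*139876 = 5 + 69938 = 69943)
(148702 - 306298) + V = (148702 - 306298) + 69943 = -157596 + 69943 = -87653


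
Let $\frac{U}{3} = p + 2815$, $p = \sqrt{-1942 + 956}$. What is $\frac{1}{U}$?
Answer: $\frac{2815}{23775633} - \frac{i \sqrt{986}}{23775633} \approx 0.0001184 - 1.3207 \cdot 10^{-6} i$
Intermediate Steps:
$p = i \sqrt{986}$ ($p = \sqrt{-986} = i \sqrt{986} \approx 31.401 i$)
$U = 8445 + 3 i \sqrt{986}$ ($U = 3 \left(i \sqrt{986} + 2815\right) = 3 \left(2815 + i \sqrt{986}\right) = 8445 + 3 i \sqrt{986} \approx 8445.0 + 94.202 i$)
$\frac{1}{U} = \frac{1}{8445 + 3 i \sqrt{986}}$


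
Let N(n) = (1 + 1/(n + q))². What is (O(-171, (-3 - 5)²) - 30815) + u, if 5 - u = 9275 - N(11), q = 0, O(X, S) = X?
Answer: -4870832/121 ≈ -40255.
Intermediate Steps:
N(n) = (1 + 1/n)² (N(n) = (1 + 1/(n + 0))² = (1 + 1/n)²)
u = -1121526/121 (u = 5 - (9275 - (1 + 11)²/11²) = 5 - (9275 - 12²/121) = 5 - (9275 - 144/121) = 5 - 1*1122131/121 = 5 - 1122131/121 = -1121526/121 ≈ -9268.8)
(O(-171, (-3 - 5)²) - 30815) + u = (-171 - 30815) - 1121526/121 = -30986 - 1121526/121 = -4870832/121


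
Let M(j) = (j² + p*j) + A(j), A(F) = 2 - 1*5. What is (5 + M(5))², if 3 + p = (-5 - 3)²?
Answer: 110224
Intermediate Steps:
A(F) = -3 (A(F) = 2 - 5 = -3)
p = 61 (p = -3 + (-5 - 3)² = -3 + (-8)² = -3 + 64 = 61)
M(j) = -3 + j² + 61*j (M(j) = (j² + 61*j) - 3 = -3 + j² + 61*j)
(5 + M(5))² = (5 + (-3 + 5² + 61*5))² = (5 + (-3 + 25 + 305))² = (5 + 327)² = 332² = 110224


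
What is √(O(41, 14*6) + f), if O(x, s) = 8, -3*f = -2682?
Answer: √902 ≈ 30.033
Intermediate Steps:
f = 894 (f = -⅓*(-2682) = 894)
√(O(41, 14*6) + f) = √(8 + 894) = √902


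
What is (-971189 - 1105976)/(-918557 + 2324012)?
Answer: -415433/281091 ≈ -1.4779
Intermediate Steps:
(-971189 - 1105976)/(-918557 + 2324012) = -2077165/1405455 = -2077165*1/1405455 = -415433/281091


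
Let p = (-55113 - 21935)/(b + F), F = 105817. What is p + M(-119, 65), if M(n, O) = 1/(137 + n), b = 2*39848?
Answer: -1201351/3339234 ≈ -0.35977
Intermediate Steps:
b = 79696
p = -77048/185513 (p = (-55113 - 21935)/(79696 + 105817) = -77048/185513 ≈ -0.41532)
p + M(-119, 65) = -77048/185513 + 1/(137 - 119) = -77048/185513 + 1/18 = -1201351/3339234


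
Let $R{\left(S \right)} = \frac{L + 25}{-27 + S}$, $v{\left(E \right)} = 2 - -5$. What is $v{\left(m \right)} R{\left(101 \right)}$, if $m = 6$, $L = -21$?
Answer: $\frac{14}{37} \approx 0.37838$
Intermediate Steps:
$v{\left(E \right)} = 7$ ($v{\left(E \right)} = 2 + 5 = 7$)
$R{\left(S \right)} = \frac{4}{-27 + S}$ ($R{\left(S \right)} = \frac{-21 + 25}{-27 + S} = \frac{4}{-27 + S}$)
$v{\left(m \right)} R{\left(101 \right)} = 7 \frac{4}{-27 + 101} = 7 \cdot \frac{4}{74} = 7 \cdot 4 \cdot \frac{1}{74} = 7 \cdot \frac{2}{37} = \frac{14}{37}$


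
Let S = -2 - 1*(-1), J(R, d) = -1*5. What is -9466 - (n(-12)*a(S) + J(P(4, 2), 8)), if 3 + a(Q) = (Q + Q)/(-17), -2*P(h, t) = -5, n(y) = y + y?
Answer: -162013/17 ≈ -9530.2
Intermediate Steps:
n(y) = 2*y
P(h, t) = 5/2 (P(h, t) = -1/2*(-5) = 5/2)
J(R, d) = -5
S = -1 (S = -2 + 1 = -1)
a(Q) = -3 - 2*Q/17 (a(Q) = -3 + (Q + Q)/(-17) = -3 + (2*Q)*(-1/17) = -3 - 2*Q/17)
-9466 - (n(-12)*a(S) + J(P(4, 2), 8)) = -9466 - ((2*(-12))*(-3 - 2/17*(-1)) - 5) = -9466 - (-24*(-3 + 2/17) - 5) = -9466 - (-24*(-49/17) - 5) = -9466 - (1176/17 - 5) = -9466 - 1*1091/17 = -9466 - 1091/17 = -162013/17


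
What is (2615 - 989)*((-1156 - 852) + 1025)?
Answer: -1598358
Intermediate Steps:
(2615 - 989)*((-1156 - 852) + 1025) = 1626*(-2008 + 1025) = 1626*(-983) = -1598358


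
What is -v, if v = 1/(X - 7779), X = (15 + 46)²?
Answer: 1/4058 ≈ 0.00024643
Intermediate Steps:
X = 3721 (X = 61² = 3721)
v = -1/4058 (v = 1/(3721 - 7779) = 1/(-4058) = -1/4058 ≈ -0.00024643)
-v = -1*(-1/4058) = 1/4058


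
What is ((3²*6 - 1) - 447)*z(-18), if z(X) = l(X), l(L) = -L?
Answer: -7092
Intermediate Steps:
z(X) = -X
((3²*6 - 1) - 447)*z(-18) = ((3²*6 - 1) - 447)*(-1*(-18)) = ((9*6 - 1) - 447)*18 = ((54 - 1) - 447)*18 = (53 - 447)*18 = -394*18 = -7092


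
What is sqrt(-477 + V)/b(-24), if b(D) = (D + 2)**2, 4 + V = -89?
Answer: I*sqrt(570)/484 ≈ 0.049328*I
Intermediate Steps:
V = -93 (V = -4 - 89 = -93)
b(D) = (2 + D)**2
sqrt(-477 + V)/b(-24) = sqrt(-477 - 93)/((2 - 24)**2) = sqrt(-570)/((-22)**2) = (I*sqrt(570))/484 = (I*sqrt(570))*(1/484) = I*sqrt(570)/484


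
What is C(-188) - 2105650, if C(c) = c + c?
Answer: -2106026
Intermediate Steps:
C(c) = 2*c
C(-188) - 2105650 = 2*(-188) - 2105650 = -376 - 2105650 = -2106026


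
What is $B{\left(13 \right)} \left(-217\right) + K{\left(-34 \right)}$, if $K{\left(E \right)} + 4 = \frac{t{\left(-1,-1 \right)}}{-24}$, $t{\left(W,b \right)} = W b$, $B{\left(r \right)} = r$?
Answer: $- \frac{67801}{24} \approx -2825.0$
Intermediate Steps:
$K{\left(E \right)} = - \frac{97}{24}$ ($K{\left(E \right)} = -4 + \frac{\left(-1\right) \left(-1\right)}{-24} = -4 + 1 \left(- \frac{1}{24}\right) = -4 - \frac{1}{24} = - \frac{97}{24}$)
$B{\left(13 \right)} \left(-217\right) + K{\left(-34 \right)} = 13 \left(-217\right) - \frac{97}{24} = -2821 - \frac{97}{24} = - \frac{67801}{24}$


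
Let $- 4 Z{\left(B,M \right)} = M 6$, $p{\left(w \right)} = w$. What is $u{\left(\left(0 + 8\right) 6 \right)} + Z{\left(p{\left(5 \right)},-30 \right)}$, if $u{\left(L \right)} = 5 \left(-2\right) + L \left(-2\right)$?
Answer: $-61$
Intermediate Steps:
$u{\left(L \right)} = -10 - 2 L$
$Z{\left(B,M \right)} = - \frac{3 M}{2}$ ($Z{\left(B,M \right)} = - \frac{M 6}{4} = - \frac{6 M}{4} = - \frac{3 M}{2}$)
$u{\left(\left(0 + 8\right) 6 \right)} + Z{\left(p{\left(5 \right)},-30 \right)} = \left(-10 - 2 \left(0 + 8\right) 6\right) - -45 = \left(-10 - 2 \cdot 8 \cdot 6\right) + 45 = \left(-10 - 96\right) + 45 = -106 + 45 = -61$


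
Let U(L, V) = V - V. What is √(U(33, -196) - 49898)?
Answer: I*√49898 ≈ 223.38*I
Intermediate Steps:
U(L, V) = 0
√(U(33, -196) - 49898) = √(0 - 49898) = √(-49898) = I*√49898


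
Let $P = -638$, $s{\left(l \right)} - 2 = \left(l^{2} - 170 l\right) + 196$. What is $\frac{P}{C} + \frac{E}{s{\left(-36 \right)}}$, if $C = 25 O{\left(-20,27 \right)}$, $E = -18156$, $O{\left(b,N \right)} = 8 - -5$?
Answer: $- \frac{1793072}{412425} \approx -4.3476$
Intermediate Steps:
$O{\left(b,N \right)} = 13$ ($O{\left(b,N \right)} = 8 + 5 = 13$)
$s{\left(l \right)} = 198 + l^{2} - 170 l$ ($s{\left(l \right)} = 2 + \left(\left(l^{2} - 170 l\right) + 196\right) = 2 + \left(196 + l^{2} - 170 l\right) = 198 + l^{2} - 170 l$)
$C = 325$ ($C = 25 \cdot 13 = 325$)
$\frac{P}{C} + \frac{E}{s{\left(-36 \right)}} = - \frac{638}{325} - \frac{18156}{198 + \left(-36\right)^{2} - -6120} = \left(-638\right) \frac{1}{325} - \frac{18156}{198 + 1296 + 6120} = - \frac{638}{325} - \frac{18156}{7614} = - \frac{638}{325} - \frac{3026}{1269} = - \frac{1793072}{412425}$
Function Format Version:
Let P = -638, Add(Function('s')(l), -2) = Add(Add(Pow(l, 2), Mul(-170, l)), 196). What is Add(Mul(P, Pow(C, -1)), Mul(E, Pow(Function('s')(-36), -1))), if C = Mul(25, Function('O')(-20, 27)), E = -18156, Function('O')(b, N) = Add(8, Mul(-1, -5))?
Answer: Rational(-1793072, 412425) ≈ -4.3476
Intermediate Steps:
Function('O')(b, N) = 13 (Function('O')(b, N) = Add(8, 5) = 13)
Function('s')(l) = Add(198, Pow(l, 2), Mul(-170, l)) (Function('s')(l) = Add(2, Add(Add(Pow(l, 2), Mul(-170, l)), 196)) = Add(2, Add(196, Pow(l, 2), Mul(-170, l))) = Add(198, Pow(l, 2), Mul(-170, l)))
C = 325 (C = Mul(25, 13) = 325)
Add(Mul(P, Pow(C, -1)), Mul(E, Pow(Function('s')(-36), -1))) = Add(Mul(-638, Pow(325, -1)), Mul(-18156, Pow(Add(198, Pow(-36, 2), Mul(-170, -36)), -1))) = Add(Mul(-638, Rational(1, 325)), Mul(-18156, Pow(Add(198, 1296, 6120), -1))) = Add(Rational(-638, 325), Mul(-18156, Pow(7614, -1))) = Add(Rational(-638, 325), Mul(-18156, Rational(1, 7614))) = Add(Rational(-638, 325), Rational(-3026, 1269)) = Rational(-1793072, 412425)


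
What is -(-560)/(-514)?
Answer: -280/257 ≈ -1.0895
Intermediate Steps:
-(-560)/(-514) = -(-560)*(-1)/514 = -1*280/257 = -280/257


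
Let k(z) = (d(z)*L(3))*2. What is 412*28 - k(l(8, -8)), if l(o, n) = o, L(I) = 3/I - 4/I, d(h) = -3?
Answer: 11534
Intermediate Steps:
L(I) = -1/I
k(z) = 2 (k(z) = -(-3)/3*2 = -3*(-⅓)*2 = 1*2 = 2)
412*28 - k(l(8, -8)) = 412*28 - 1*2 = 11536 - 2 = 11534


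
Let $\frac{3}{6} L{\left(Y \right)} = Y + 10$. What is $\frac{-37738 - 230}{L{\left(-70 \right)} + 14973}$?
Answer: $- \frac{12656}{4951} \approx -2.5563$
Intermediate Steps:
$L{\left(Y \right)} = 20 + 2 Y$ ($L{\left(Y \right)} = 2 \left(Y + 10\right) = 2 \left(10 + Y\right) = 20 + 2 Y$)
$\frac{-37738 - 230}{L{\left(-70 \right)} + 14973} = \frac{-37738 - 230}{\left(20 + 2 \left(-70\right)\right) + 14973} = - \frac{37968}{\left(20 - 140\right) + 14973} = - \frac{37968}{-120 + 14973} = - \frac{37968}{14853} = \left(-37968\right) \frac{1}{14853} = - \frac{12656}{4951}$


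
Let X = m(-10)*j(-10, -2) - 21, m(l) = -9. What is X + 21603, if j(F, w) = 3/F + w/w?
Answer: 215757/10 ≈ 21576.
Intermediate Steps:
j(F, w) = 1 + 3/F (j(F, w) = 3/F + 1 = 1 + 3/F)
X = -273/10 (X = -9*(3 - 10)/(-10) - 21 = -(-9)*(-7)/10 - 21 = -9*7/10 - 21 = -63/10 - 21 = -273/10 ≈ -27.300)
X + 21603 = -273/10 + 21603 = 215757/10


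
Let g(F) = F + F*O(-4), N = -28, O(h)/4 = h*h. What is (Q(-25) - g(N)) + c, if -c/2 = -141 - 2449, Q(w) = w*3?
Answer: 6925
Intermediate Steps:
O(h) = 4*h² (O(h) = 4*(h*h) = 4*h²)
Q(w) = 3*w
c = 5180 (c = -2*(-141 - 2449) = -2*(-2590) = 5180)
g(F) = 65*F (g(F) = F + F*(4*(-4)²) = F + F*(4*16) = F + F*64 = F + 64*F = 65*F)
(Q(-25) - g(N)) + c = (3*(-25) - 65*(-28)) + 5180 = (-75 - 1*(-1820)) + 5180 = (-75 + 1820) + 5180 = 1745 + 5180 = 6925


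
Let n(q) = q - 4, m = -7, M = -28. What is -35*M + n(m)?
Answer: 969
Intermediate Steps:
n(q) = -4 + q
-35*M + n(m) = -35*(-28) + (-4 - 7) = 980 - 11 = 969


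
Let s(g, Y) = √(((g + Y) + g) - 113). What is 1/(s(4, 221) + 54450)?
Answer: 27225/1482401192 - √29/1482401192 ≈ 1.8362e-5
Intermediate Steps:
s(g, Y) = √(-113 + Y + 2*g) (s(g, Y) = √(((Y + g) + g) - 113) = √((Y + 2*g) - 113) = √(-113 + Y + 2*g))
1/(s(4, 221) + 54450) = 1/(√(-113 + 221 + 2*4) + 54450) = 1/(√(-113 + 221 + 8) + 54450) = 1/(√116 + 54450) = 1/(2*√29 + 54450) = 1/(54450 + 2*√29)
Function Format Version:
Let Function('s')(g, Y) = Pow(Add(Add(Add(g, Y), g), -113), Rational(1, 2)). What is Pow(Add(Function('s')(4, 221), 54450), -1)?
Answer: Add(Rational(27225, 1482401192), Mul(Rational(-1, 1482401192), Pow(29, Rational(1, 2)))) ≈ 1.8362e-5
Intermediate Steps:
Function('s')(g, Y) = Pow(Add(-113, Y, Mul(2, g)), Rational(1, 2)) (Function('s')(g, Y) = Pow(Add(Add(Add(Y, g), g), -113), Rational(1, 2)) = Pow(Add(Add(Y, Mul(2, g)), -113), Rational(1, 2)) = Pow(Add(-113, Y, Mul(2, g)), Rational(1, 2)))
Pow(Add(Function('s')(4, 221), 54450), -1) = Pow(Add(Pow(Add(-113, 221, Mul(2, 4)), Rational(1, 2)), 54450), -1) = Pow(Add(Pow(Add(-113, 221, 8), Rational(1, 2)), 54450), -1) = Pow(Add(Pow(116, Rational(1, 2)), 54450), -1) = Pow(Add(Mul(2, Pow(29, Rational(1, 2))), 54450), -1) = Pow(Add(54450, Mul(2, Pow(29, Rational(1, 2)))), -1)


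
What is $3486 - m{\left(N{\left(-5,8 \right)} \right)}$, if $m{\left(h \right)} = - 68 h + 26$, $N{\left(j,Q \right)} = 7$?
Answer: $3936$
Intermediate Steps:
$m{\left(h \right)} = 26 - 68 h$
$3486 - m{\left(N{\left(-5,8 \right)} \right)} = 3486 - \left(26 - 476\right) = 3486 - -450 = 3486 + 450 = 3936$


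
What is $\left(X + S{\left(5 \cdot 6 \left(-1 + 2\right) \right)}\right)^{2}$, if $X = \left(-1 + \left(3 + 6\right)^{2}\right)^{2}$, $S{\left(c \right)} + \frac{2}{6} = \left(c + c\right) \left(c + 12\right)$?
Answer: $\frac{716044081}{9} \approx 7.956 \cdot 10^{7}$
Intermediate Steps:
$S{\left(c \right)} = - \frac{1}{3} + 2 c \left(12 + c\right)$ ($S{\left(c \right)} = - \frac{1}{3} + \left(c + c\right) \left(c + 12\right) = - \frac{1}{3} + 2 c \left(12 + c\right)$)
$X = 6400$ ($X = \left(-1 + 9^{2}\right)^{2} = \left(-1 + 81\right)^{2} = 80^{2} = 6400$)
$\left(X + S{\left(5 \cdot 6 \left(-1 + 2\right) \right)}\right)^{2} = \left(6400 + \left(- \frac{1}{3} + 2 \left(5 \cdot 6 \left(-1 + 2\right)\right)^{2} + 24 \cdot 5 \cdot 6 \left(-1 + 2\right)\right)\right)^{2} = \left(6400 + \left(- \frac{1}{3} + 2 \left(30 \cdot 1\right)^{2} + 24 \cdot 30 \cdot 1\right)\right)^{2} = \left(6400 + \left(- \frac{1}{3} + 2 \cdot 30^{2} + 24 \cdot 30\right)\right)^{2} = \left(6400 + \left(- \frac{1}{3} + 2 \cdot 900 + 720\right)\right)^{2} = \left(6400 + \left(- \frac{1}{3} + 1800 + 720\right)\right)^{2} = \left(6400 + \frac{7559}{3}\right)^{2} = \left(\frac{26759}{3}\right)^{2} = \frac{716044081}{9}$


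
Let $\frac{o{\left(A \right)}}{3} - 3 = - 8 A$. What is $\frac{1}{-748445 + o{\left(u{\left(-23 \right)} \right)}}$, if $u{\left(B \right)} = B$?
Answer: $- \frac{1}{747884} \approx -1.3371 \cdot 10^{-6}$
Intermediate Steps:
$o{\left(A \right)} = 9 - 24 A$ ($o{\left(A \right)} = 9 + 3 \left(- 8 A\right) = 9 - 24 A$)
$\frac{1}{-748445 + o{\left(u{\left(-23 \right)} \right)}} = \frac{1}{-748445 + \left(9 - -552\right)} = \frac{1}{-748445 + \left(9 + 552\right)} = \frac{1}{-748445 + 561} = \frac{1}{-747884} = - \frac{1}{747884}$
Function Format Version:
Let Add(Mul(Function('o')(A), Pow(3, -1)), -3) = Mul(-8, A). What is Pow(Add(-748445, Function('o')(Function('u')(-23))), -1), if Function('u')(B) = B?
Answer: Rational(-1, 747884) ≈ -1.3371e-6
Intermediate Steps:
Function('o')(A) = Add(9, Mul(-24, A)) (Function('o')(A) = Add(9, Mul(3, Mul(-8, A))) = Add(9, Mul(-24, A)))
Pow(Add(-748445, Function('o')(Function('u')(-23))), -1) = Pow(Add(-748445, Add(9, Mul(-24, -23))), -1) = Pow(Add(-748445, Add(9, 552)), -1) = Pow(Add(-748445, 561), -1) = Pow(-747884, -1) = Rational(-1, 747884)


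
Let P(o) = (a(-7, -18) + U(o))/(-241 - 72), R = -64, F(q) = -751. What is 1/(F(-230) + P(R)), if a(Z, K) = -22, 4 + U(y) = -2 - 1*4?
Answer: -313/235031 ≈ -0.0013317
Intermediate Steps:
U(y) = -10 (U(y) = -4 + (-2 - 1*4) = -4 + (-2 - 4) = -4 - 6 = -10)
P(o) = 32/313 (P(o) = (-22 - 10)/(-241 - 72) = -32/(-313) = -32*(-1/313) = 32/313)
1/(F(-230) + P(R)) = 1/(-751 + 32/313) = 1/(-235031/313) = -313/235031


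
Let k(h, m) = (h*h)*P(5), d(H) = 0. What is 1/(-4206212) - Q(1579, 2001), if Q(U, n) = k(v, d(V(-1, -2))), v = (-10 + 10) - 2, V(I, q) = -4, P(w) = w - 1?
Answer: -67299393/4206212 ≈ -16.000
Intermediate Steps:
P(w) = -1 + w
v = -2 (v = 0 - 2 = -2)
k(h, m) = 4*h² (k(h, m) = (h*h)*(-1 + 5) = h²*4 = 4*h²)
Q(U, n) = 16 (Q(U, n) = 4*(-2)² = 4*4 = 16)
1/(-4206212) - Q(1579, 2001) = 1/(-4206212) - 1*16 = -1/4206212 - 16 = -67299393/4206212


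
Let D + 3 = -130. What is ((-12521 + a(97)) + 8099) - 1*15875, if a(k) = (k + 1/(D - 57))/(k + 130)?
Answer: -875391181/43130 ≈ -20297.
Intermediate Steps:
D = -133 (D = -3 - 130 = -133)
a(k) = (-1/190 + k)/(130 + k) (a(k) = (k + 1/(-133 - 57))/(k + 130) = (k + 1/(-190))/(130 + k) = (k - 1/190)/(130 + k) = (-1/190 + k)/(130 + k))
((-12521 + a(97)) + 8099) - 1*15875 = ((-12521 + (-1/190 + 97)/(130 + 97)) + 8099) - 1*15875 = ((-12521 + (18429/190)/227) + 8099) - 15875 = ((-12521 + (1/227)*(18429/190)) + 8099) - 15875 = ((-12521 + 18429/43130) + 8099) - 15875 = (-540012301/43130 + 8099) - 15875 = -190702431/43130 - 15875 = -875391181/43130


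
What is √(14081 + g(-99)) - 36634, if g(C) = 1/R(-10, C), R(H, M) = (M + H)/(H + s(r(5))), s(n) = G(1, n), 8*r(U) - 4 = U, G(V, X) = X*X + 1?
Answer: -36634 + √10707021059/872 ≈ -36515.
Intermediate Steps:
G(V, X) = 1 + X² (G(V, X) = X² + 1 = 1 + X²)
r(U) = ½ + U/8
s(n) = 1 + n²
R(H, M) = (H + M)/(145/64 + H) (R(H, M) = (M + H)/(H + (1 + (½ + (⅛)*5)²)) = (H + M)/(H + (1 + (½ + 5/8)²)) = (H + M)/(H + (1 + (9/8)²)) = (H + M)/(H + (1 + 81/64)) = (H + M)/(H + 145/64) = (H + M)/(145/64 + H))
g(C) = 1/(128/99 - 64*C/495) (g(C) = 1/(64*(-10 + C)/(145 + 64*(-10))) = 1/(64*(-10 + C)/(145 - 640)) = 1/(64*(-10 + C)/(-495)) = 1/(64*(-1/495)*(-10 + C)) = 1/(128/99 - 64*C/495))
√(14081 + g(-99)) - 36634 = √(14081 - 495/(-640 + 64*(-99))) - 36634 = √(14081 - 495/(-640 - 6336)) - 36634 = √(14081 - 495/(-6976)) - 36634 = √(14081 - 495*(-1/6976)) - 36634 = √(14081 + 495/6976) - 36634 = √(98229551/6976) - 36634 = √10707021059/872 - 36634 = -36634 + √10707021059/872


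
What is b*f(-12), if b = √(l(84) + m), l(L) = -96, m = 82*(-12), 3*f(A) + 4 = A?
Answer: -32*I*√30 ≈ -175.27*I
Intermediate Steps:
f(A) = -4/3 + A/3
m = -984
b = 6*I*√30 (b = √(-96 - 984) = √(-1080) = 6*I*√30 ≈ 32.863*I)
b*f(-12) = (6*I*√30)*(-4/3 + (⅓)*(-12)) = (6*I*√30)*(-4/3 - 4) = (6*I*√30)*(-16/3) = -32*I*√30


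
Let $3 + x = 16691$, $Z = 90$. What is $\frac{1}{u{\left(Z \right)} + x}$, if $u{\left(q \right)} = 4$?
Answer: $\frac{1}{16692} \approx 5.9909 \cdot 10^{-5}$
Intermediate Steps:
$x = 16688$ ($x = -3 + 16691 = 16688$)
$\frac{1}{u{\left(Z \right)} + x} = \frac{1}{4 + 16688} = \frac{1}{16692}$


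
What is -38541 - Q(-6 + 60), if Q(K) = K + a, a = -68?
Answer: -38527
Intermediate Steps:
Q(K) = -68 + K (Q(K) = K - 68 = -68 + K)
-38541 - Q(-6 + 60) = -38541 - (-68 + (-6 + 60)) = -38541 - (-68 + 54) = -38541 - 1*(-14) = -38541 + 14 = -38527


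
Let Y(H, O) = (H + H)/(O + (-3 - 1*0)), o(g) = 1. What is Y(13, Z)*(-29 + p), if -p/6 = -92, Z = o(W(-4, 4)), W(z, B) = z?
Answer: -6799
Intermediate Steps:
Z = 1
p = 552 (p = -6*(-92) = 552)
Y(H, O) = 2*H/(-3 + O) (Y(H, O) = (2*H)/(O + (-3 + 0)) = (2*H)/(O - 3) = (2*H)/(-3 + O) = 2*H/(-3 + O))
Y(13, Z)*(-29 + p) = (2*13/(-3 + 1))*(-29 + 552) = (2*13/(-2))*523 = (2*13*(-½))*523 = -13*523 = -6799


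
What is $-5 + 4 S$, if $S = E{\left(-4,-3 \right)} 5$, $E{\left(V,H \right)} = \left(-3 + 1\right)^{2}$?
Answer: $75$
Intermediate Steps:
$E{\left(V,H \right)} = 4$ ($E{\left(V,H \right)} = \left(-2\right)^{2} = 4$)
$S = 20$ ($S = 4 \cdot 5 = 20$)
$-5 + 4 S = -5 + 4 \cdot 20 = -5 + 80 = 75$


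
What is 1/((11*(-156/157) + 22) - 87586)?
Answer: -157/13749264 ≈ -1.1419e-5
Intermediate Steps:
1/((11*(-156/157) + 22) - 87586) = 1/((-1716/157 + 22) - 87586) = 1/(1738/157 - 87586) = 1/(-13749264/157) = -157/13749264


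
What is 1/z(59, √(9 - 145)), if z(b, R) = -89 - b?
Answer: -1/148 ≈ -0.0067568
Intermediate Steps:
1/z(59, √(9 - 145)) = 1/(-89 - 1*59) = 1/(-89 - 59) = 1/(-148) = -1/148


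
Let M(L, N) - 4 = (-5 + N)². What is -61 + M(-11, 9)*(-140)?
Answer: -2861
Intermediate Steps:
M(L, N) = 4 + (-5 + N)²
-61 + M(-11, 9)*(-140) = -61 + (4 + (-5 + 9)²)*(-140) = -61 + (4 + 4²)*(-140) = -61 + (4 + 16)*(-140) = -61 + 20*(-140) = -61 - 2800 = -2861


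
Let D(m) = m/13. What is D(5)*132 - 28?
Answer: 296/13 ≈ 22.769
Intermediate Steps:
D(m) = m/13 (D(m) = m*(1/13) = m/13)
D(5)*132 - 28 = ((1/13)*5)*132 - 28 = (5/13)*132 - 28 = 660/13 - 28 = 296/13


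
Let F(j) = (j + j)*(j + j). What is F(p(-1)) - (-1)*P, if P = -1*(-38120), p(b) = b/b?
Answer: 38124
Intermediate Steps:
p(b) = 1
F(j) = 4*j**2 (F(j) = (2*j)*(2*j) = 4*j**2)
P = 38120
F(p(-1)) - (-1)*P = 4*1**2 - (-1)*38120 = 4*1 - 1*(-38120) = 4 + 38120 = 38124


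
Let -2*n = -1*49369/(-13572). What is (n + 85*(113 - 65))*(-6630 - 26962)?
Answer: -35755502773/261 ≈ -1.3699e+8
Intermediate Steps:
n = -49369/27144 (n = -(-1*49369)/(2*(-13572)) = -(-49369)*(-1)/(2*13572) = -1/2*49369/13572 = -49369/27144 ≈ -1.8188)
(n + 85*(113 - 65))*(-6630 - 26962) = (-49369/27144 + 85*(113 - 65))*(-6630 - 26962) = (-49369/27144 + 85*48)*(-33592) = (-49369/27144 + 4080)*(-33592) = (110698151/27144)*(-33592) = -35755502773/261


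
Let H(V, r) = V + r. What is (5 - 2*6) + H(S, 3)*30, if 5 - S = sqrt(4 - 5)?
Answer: 233 - 30*I ≈ 233.0 - 30.0*I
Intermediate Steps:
S = 5 - I (S = 5 - sqrt(4 - 5) = 5 - sqrt(-1) = 5 - I ≈ 5.0 - 1.0*I)
(5 - 2*6) + H(S, 3)*30 = (5 - 2*6) + ((5 - I) + 3)*30 = (5 - 12) + (8 - I)*30 = -7 + (240 - 30*I) = 233 - 30*I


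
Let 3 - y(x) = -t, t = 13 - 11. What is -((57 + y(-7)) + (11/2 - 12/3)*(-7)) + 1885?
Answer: 3667/2 ≈ 1833.5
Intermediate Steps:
t = 2
y(x) = 5 (y(x) = 3 - (-1)*2 = 3 - 1*(-2) = 3 + 2 = 5)
-((57 + y(-7)) + (11/2 - 12/3)*(-7)) + 1885 = -((57 + 5) + (11/2 - 12/3)*(-7)) + 1885 = -(62 + (11*(½) - 12*⅓)*(-7)) + 1885 = -(62 + (11/2 - 4)*(-7)) + 1885 = -(62 + (3/2)*(-7)) + 1885 = -(62 - 21/2) + 1885 = -1*103/2 + 1885 = -103/2 + 1885 = 3667/2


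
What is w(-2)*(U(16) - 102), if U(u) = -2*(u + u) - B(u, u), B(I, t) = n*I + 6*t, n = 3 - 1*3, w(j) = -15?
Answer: 3930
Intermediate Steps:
n = 0 (n = 3 - 3 = 0)
B(I, t) = 6*t (B(I, t) = 0*I + 6*t = 0 + 6*t = 6*t)
U(u) = -10*u (U(u) = -2*(u + u) - 6*u = -4*u - 6*u = -10*u)
w(-2)*(U(16) - 102) = -15*(-10*16 - 102) = -15*(-160 - 102) = -15*(-262) = 3930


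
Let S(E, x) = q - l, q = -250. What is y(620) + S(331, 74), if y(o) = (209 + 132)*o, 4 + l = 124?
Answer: 211050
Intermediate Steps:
l = 120 (l = -4 + 124 = 120)
S(E, x) = -370 (S(E, x) = -250 - 1*120 = -250 - 120 = -370)
y(o) = 341*o
y(620) + S(331, 74) = 341*620 - 370 = 211420 - 370 = 211050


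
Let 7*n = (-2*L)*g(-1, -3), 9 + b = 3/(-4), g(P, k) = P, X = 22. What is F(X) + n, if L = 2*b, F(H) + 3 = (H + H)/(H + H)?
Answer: -53/7 ≈ -7.5714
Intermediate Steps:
F(H) = -2 (F(H) = -3 + (H + H)/(H + H) = -3 + (2*H)/((2*H)) = -3 + (2*H)*(1/(2*H)) = -3 + 1 = -2)
b = -39/4 (b = -9 + 3/(-4) = -9 + 3*(-¼) = -9 - ¾ = -39/4 ≈ -9.7500)
L = -39/2 (L = 2*(-39/4) = -39/2 ≈ -19.500)
n = -39/7 (n = (-2*(-39/2)*(-1))/7 = (39*(-1))/7 = (⅐)*(-39) = -39/7 ≈ -5.5714)
F(X) + n = -2 - 39/7 = -53/7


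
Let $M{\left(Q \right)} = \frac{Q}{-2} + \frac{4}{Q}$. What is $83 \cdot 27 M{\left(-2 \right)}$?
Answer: $-2241$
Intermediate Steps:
$M{\left(Q \right)} = \frac{4}{Q} - \frac{Q}{2}$ ($M{\left(Q \right)} = Q \left(- \frac{1}{2}\right) + \frac{4}{Q} = - \frac{Q}{2} + \frac{4}{Q} = \frac{4}{Q} - \frac{Q}{2}$)
$83 \cdot 27 M{\left(-2 \right)} = 83 \cdot 27 \left(\frac{4}{-2} - -1\right) = 2241 \left(4 \left(- \frac{1}{2}\right) + 1\right) = 2241 \left(-2 + 1\right) = 2241 \left(-1\right) = -2241$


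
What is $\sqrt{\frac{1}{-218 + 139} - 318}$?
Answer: $\frac{i \sqrt{1984717}}{79} \approx 17.833 i$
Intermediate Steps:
$\sqrt{\frac{1}{-218 + 139} - 318} = \sqrt{\frac{1}{-79} - 318} = \sqrt{- \frac{1}{79} - 318} = \sqrt{- \frac{25123}{79}} = \frac{i \sqrt{1984717}}{79}$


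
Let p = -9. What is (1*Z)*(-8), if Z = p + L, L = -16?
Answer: 200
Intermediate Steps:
Z = -25 (Z = -9 - 16 = -25)
(1*Z)*(-8) = (1*(-25))*(-8) = -25*(-8) = 200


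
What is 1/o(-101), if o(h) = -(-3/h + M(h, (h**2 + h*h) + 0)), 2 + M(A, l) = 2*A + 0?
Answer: 101/20601 ≈ 0.0049027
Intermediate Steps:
M(A, l) = -2 + 2*A (M(A, l) = -2 + (2*A + 0) = -2 + 2*A)
o(h) = 2 - 2*h + 3/h (o(h) = -(-3/h + (-2 + 2*h)) = -(-2 - 3/h + 2*h) = 2 - 2*h + 3/h)
1/o(-101) = 1/(2 - 2*(-101) + 3/(-101)) = 1/(2 + 202 + 3*(-1/101)) = 1/(2 + 202 - 3/101) = 1/(20601/101) = 101/20601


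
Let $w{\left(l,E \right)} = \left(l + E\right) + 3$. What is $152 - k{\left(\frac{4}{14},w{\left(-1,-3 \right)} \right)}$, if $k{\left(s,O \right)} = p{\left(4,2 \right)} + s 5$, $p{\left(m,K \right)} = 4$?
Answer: $\frac{1026}{7} \approx 146.57$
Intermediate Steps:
$w{\left(l,E \right)} = 3 + E + l$ ($w{\left(l,E \right)} = \left(E + l\right) + 3 = 3 + E + l$)
$k{\left(s,O \right)} = 4 + 5 s$ ($k{\left(s,O \right)} = 4 + s 5 = 4 + 5 s$)
$152 - k{\left(\frac{4}{14},w{\left(-1,-3 \right)} \right)} = 152 - \left(4 + 5 \cdot \frac{4}{14}\right) = 152 - \left(4 + 5 \cdot 4 \cdot \frac{1}{14}\right) = 152 - \left(4 + 5 \cdot \frac{2}{7}\right) = 152 - \left(4 + \frac{10}{7}\right) = 152 - \frac{38}{7} = \frac{1026}{7}$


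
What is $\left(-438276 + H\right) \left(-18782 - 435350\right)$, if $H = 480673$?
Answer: $-19253834404$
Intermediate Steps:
$\left(-438276 + H\right) \left(-18782 - 435350\right) = \left(-438276 + 480673\right) \left(-18782 - 435350\right) = 42397 \left(-454132\right) = -19253834404$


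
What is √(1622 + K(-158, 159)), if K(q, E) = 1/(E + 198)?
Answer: √206722635/357 ≈ 40.274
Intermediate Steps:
K(q, E) = 1/(198 + E)
√(1622 + K(-158, 159)) = √(1622 + 1/(198 + 159)) = √(1622 + 1/357) = √(579055/357) = √206722635/357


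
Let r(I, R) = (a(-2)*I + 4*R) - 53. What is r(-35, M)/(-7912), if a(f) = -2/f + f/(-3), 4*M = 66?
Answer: 17/2967 ≈ 0.0057297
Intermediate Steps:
M = 33/2 (M = (¼)*66 = 33/2 ≈ 16.500)
a(f) = -2/f - f/3 (a(f) = -2/f + f*(-⅓) = -2/f - f/3)
r(I, R) = -53 + 4*R + 5*I/3 (r(I, R) = ((-2/(-2) - ⅓*(-2))*I + 4*R) - 53 = ((-2*(-½) + ⅔)*I + 4*R) - 53 = ((1 + ⅔)*I + 4*R) - 53 = (5*I/3 + 4*R) - 53 = (4*R + 5*I/3) - 53 = -53 + 4*R + 5*I/3)
r(-35, M)/(-7912) = (-53 + 4*(33/2) + (5/3)*(-35))/(-7912) = (-53 + 66 - 175/3)*(-1/7912) = -136/3*(-1/7912) = 17/2967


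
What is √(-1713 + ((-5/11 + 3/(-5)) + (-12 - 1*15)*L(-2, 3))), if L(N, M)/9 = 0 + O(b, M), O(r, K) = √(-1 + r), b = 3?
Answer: √(-5185015 - 735075*√2)/55 ≈ 45.362*I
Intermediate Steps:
L(N, M) = 9*√2 (L(N, M) = 9*(0 + √(-1 + 3)) = 9*(0 + √2) = 9*√2)
√(-1713 + ((-5/11 + 3/(-5)) + (-12 - 1*15)*L(-2, 3))) = √(-1713 + ((-5/11 + 3/(-5)) + (-12 - 1*15)*(9*√2))) = √(-1713 + ((-5*1/11 + 3*(-⅕)) + (-12 - 15)*(9*√2))) = √(-1713 + ((-5/11 - ⅗) - 243*√2)) = √(-1713 + (-58/55 - 243*√2)) = √(-94273/55 - 243*√2)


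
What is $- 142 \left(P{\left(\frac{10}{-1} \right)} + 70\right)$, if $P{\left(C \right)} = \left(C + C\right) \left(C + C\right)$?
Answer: $-66740$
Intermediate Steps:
$P{\left(C \right)} = 4 C^{2}$ ($P{\left(C \right)} = 2 C 2 C = 4 C^{2}$)
$- 142 \left(P{\left(\frac{10}{-1} \right)} + 70\right) = - 142 \left(4 \left(\frac{10}{-1}\right)^{2} + 70\right) = - 142 \left(4 \left(10 \left(-1\right)\right)^{2} + 70\right) = - 142 \left(4 \left(-10\right)^{2} + 70\right) = - 142 \left(4 \cdot 100 + 70\right) = - 142 \left(400 + 70\right) = \left(-142\right) 470 = -66740$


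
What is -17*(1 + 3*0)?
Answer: -17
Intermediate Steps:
-17*(1 + 3*0) = -17*(1 + 0) = -17*1 = -17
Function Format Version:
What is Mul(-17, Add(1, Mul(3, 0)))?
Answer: -17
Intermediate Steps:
Mul(-17, Add(1, Mul(3, 0))) = Mul(-17, Add(1, 0)) = Mul(-17, 1) = -17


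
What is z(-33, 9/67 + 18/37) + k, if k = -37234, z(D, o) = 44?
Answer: -37190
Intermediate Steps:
z(-33, 9/67 + 18/37) + k = 44 - 37234 = -37190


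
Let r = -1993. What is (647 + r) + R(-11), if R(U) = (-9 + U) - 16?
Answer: -1382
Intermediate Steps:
R(U) = -25 + U
(647 + r) + R(-11) = (647 - 1993) + (-25 - 11) = -1346 - 36 = -1382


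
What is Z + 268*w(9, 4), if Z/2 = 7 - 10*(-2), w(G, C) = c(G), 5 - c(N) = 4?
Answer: 322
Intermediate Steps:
c(N) = 1 (c(N) = 5 - 1*4 = 5 - 4 = 1)
w(G, C) = 1
Z = 54 (Z = 2*(7 - 10*(-2)) = 2*(7 + 20) = 2*27 = 54)
Z + 268*w(9, 4) = 54 + 268*1 = 54 + 268 = 322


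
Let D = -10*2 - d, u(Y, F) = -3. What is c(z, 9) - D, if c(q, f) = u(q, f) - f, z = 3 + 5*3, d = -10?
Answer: -2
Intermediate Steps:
z = 18 (z = 3 + 15 = 18)
c(q, f) = -3 - f
D = -10 (D = -10*2 - 1*(-10) = -20 + 10 = -10)
c(z, 9) - D = (-3 - 1*9) - 1*(-10) = (-3 - 9) + 10 = -12 + 10 = -2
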